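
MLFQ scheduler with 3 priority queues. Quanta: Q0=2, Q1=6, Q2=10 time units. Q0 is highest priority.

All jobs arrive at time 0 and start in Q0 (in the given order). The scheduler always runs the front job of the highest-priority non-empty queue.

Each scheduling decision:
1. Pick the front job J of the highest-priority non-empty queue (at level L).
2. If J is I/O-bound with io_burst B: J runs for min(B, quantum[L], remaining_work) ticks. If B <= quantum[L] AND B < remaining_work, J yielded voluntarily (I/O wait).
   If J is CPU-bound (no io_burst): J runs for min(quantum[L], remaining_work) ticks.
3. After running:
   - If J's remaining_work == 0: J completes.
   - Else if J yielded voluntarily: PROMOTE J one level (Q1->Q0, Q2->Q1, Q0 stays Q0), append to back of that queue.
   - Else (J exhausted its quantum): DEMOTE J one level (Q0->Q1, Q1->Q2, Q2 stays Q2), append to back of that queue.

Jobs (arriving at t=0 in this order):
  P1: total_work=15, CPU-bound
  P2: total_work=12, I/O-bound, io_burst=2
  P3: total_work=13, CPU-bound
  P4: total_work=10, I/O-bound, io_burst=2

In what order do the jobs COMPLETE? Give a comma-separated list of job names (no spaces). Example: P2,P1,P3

t=0-2: P1@Q0 runs 2, rem=13, quantum used, demote→Q1. Q0=[P2,P3,P4] Q1=[P1] Q2=[]
t=2-4: P2@Q0 runs 2, rem=10, I/O yield, promote→Q0. Q0=[P3,P4,P2] Q1=[P1] Q2=[]
t=4-6: P3@Q0 runs 2, rem=11, quantum used, demote→Q1. Q0=[P4,P2] Q1=[P1,P3] Q2=[]
t=6-8: P4@Q0 runs 2, rem=8, I/O yield, promote→Q0. Q0=[P2,P4] Q1=[P1,P3] Q2=[]
t=8-10: P2@Q0 runs 2, rem=8, I/O yield, promote→Q0. Q0=[P4,P2] Q1=[P1,P3] Q2=[]
t=10-12: P4@Q0 runs 2, rem=6, I/O yield, promote→Q0. Q0=[P2,P4] Q1=[P1,P3] Q2=[]
t=12-14: P2@Q0 runs 2, rem=6, I/O yield, promote→Q0. Q0=[P4,P2] Q1=[P1,P3] Q2=[]
t=14-16: P4@Q0 runs 2, rem=4, I/O yield, promote→Q0. Q0=[P2,P4] Q1=[P1,P3] Q2=[]
t=16-18: P2@Q0 runs 2, rem=4, I/O yield, promote→Q0. Q0=[P4,P2] Q1=[P1,P3] Q2=[]
t=18-20: P4@Q0 runs 2, rem=2, I/O yield, promote→Q0. Q0=[P2,P4] Q1=[P1,P3] Q2=[]
t=20-22: P2@Q0 runs 2, rem=2, I/O yield, promote→Q0. Q0=[P4,P2] Q1=[P1,P3] Q2=[]
t=22-24: P4@Q0 runs 2, rem=0, completes. Q0=[P2] Q1=[P1,P3] Q2=[]
t=24-26: P2@Q0 runs 2, rem=0, completes. Q0=[] Q1=[P1,P3] Q2=[]
t=26-32: P1@Q1 runs 6, rem=7, quantum used, demote→Q2. Q0=[] Q1=[P3] Q2=[P1]
t=32-38: P3@Q1 runs 6, rem=5, quantum used, demote→Q2. Q0=[] Q1=[] Q2=[P1,P3]
t=38-45: P1@Q2 runs 7, rem=0, completes. Q0=[] Q1=[] Q2=[P3]
t=45-50: P3@Q2 runs 5, rem=0, completes. Q0=[] Q1=[] Q2=[]

Answer: P4,P2,P1,P3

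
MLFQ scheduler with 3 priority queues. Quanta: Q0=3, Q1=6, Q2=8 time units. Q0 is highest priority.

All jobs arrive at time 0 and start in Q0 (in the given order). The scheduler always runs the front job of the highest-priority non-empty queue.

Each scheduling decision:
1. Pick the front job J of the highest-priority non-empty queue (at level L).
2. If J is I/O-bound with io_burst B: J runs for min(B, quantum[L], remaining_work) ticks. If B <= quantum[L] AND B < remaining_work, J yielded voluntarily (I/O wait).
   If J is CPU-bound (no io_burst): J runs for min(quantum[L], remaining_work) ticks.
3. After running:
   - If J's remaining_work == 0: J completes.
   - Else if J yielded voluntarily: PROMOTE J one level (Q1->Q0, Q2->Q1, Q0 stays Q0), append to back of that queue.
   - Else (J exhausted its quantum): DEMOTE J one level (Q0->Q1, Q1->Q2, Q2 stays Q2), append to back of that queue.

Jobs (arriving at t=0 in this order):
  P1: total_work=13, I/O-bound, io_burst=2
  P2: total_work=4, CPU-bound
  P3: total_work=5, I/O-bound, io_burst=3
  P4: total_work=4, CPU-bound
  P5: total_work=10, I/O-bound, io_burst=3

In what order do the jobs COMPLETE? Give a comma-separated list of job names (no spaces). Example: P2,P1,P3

t=0-2: P1@Q0 runs 2, rem=11, I/O yield, promote→Q0. Q0=[P2,P3,P4,P5,P1] Q1=[] Q2=[]
t=2-5: P2@Q0 runs 3, rem=1, quantum used, demote→Q1. Q0=[P3,P4,P5,P1] Q1=[P2] Q2=[]
t=5-8: P3@Q0 runs 3, rem=2, I/O yield, promote→Q0. Q0=[P4,P5,P1,P3] Q1=[P2] Q2=[]
t=8-11: P4@Q0 runs 3, rem=1, quantum used, demote→Q1. Q0=[P5,P1,P3] Q1=[P2,P4] Q2=[]
t=11-14: P5@Q0 runs 3, rem=7, I/O yield, promote→Q0. Q0=[P1,P3,P5] Q1=[P2,P4] Q2=[]
t=14-16: P1@Q0 runs 2, rem=9, I/O yield, promote→Q0. Q0=[P3,P5,P1] Q1=[P2,P4] Q2=[]
t=16-18: P3@Q0 runs 2, rem=0, completes. Q0=[P5,P1] Q1=[P2,P4] Q2=[]
t=18-21: P5@Q0 runs 3, rem=4, I/O yield, promote→Q0. Q0=[P1,P5] Q1=[P2,P4] Q2=[]
t=21-23: P1@Q0 runs 2, rem=7, I/O yield, promote→Q0. Q0=[P5,P1] Q1=[P2,P4] Q2=[]
t=23-26: P5@Q0 runs 3, rem=1, I/O yield, promote→Q0. Q0=[P1,P5] Q1=[P2,P4] Q2=[]
t=26-28: P1@Q0 runs 2, rem=5, I/O yield, promote→Q0. Q0=[P5,P1] Q1=[P2,P4] Q2=[]
t=28-29: P5@Q0 runs 1, rem=0, completes. Q0=[P1] Q1=[P2,P4] Q2=[]
t=29-31: P1@Q0 runs 2, rem=3, I/O yield, promote→Q0. Q0=[P1] Q1=[P2,P4] Q2=[]
t=31-33: P1@Q0 runs 2, rem=1, I/O yield, promote→Q0. Q0=[P1] Q1=[P2,P4] Q2=[]
t=33-34: P1@Q0 runs 1, rem=0, completes. Q0=[] Q1=[P2,P4] Q2=[]
t=34-35: P2@Q1 runs 1, rem=0, completes. Q0=[] Q1=[P4] Q2=[]
t=35-36: P4@Q1 runs 1, rem=0, completes. Q0=[] Q1=[] Q2=[]

Answer: P3,P5,P1,P2,P4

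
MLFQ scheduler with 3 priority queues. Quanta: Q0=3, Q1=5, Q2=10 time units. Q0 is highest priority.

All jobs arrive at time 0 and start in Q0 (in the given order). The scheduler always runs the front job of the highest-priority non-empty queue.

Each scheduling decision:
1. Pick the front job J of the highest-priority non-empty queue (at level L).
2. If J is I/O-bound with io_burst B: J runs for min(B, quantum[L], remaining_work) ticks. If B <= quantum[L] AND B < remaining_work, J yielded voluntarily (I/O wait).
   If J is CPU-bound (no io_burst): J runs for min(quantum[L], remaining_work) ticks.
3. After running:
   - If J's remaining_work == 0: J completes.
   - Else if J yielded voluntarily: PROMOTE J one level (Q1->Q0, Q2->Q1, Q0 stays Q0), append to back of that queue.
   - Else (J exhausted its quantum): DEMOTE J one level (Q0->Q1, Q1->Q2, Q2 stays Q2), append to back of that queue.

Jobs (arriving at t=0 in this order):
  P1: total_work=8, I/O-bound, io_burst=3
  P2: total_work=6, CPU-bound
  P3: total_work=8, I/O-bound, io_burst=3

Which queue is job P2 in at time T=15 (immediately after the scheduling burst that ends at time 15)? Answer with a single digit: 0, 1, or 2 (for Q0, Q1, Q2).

t=0-3: P1@Q0 runs 3, rem=5, I/O yield, promote→Q0. Q0=[P2,P3,P1] Q1=[] Q2=[]
t=3-6: P2@Q0 runs 3, rem=3, quantum used, demote→Q1. Q0=[P3,P1] Q1=[P2] Q2=[]
t=6-9: P3@Q0 runs 3, rem=5, I/O yield, promote→Q0. Q0=[P1,P3] Q1=[P2] Q2=[]
t=9-12: P1@Q0 runs 3, rem=2, I/O yield, promote→Q0. Q0=[P3,P1] Q1=[P2] Q2=[]
t=12-15: P3@Q0 runs 3, rem=2, I/O yield, promote→Q0. Q0=[P1,P3] Q1=[P2] Q2=[]
t=15-17: P1@Q0 runs 2, rem=0, completes. Q0=[P3] Q1=[P2] Q2=[]
t=17-19: P3@Q0 runs 2, rem=0, completes. Q0=[] Q1=[P2] Q2=[]
t=19-22: P2@Q1 runs 3, rem=0, completes. Q0=[] Q1=[] Q2=[]

Answer: 1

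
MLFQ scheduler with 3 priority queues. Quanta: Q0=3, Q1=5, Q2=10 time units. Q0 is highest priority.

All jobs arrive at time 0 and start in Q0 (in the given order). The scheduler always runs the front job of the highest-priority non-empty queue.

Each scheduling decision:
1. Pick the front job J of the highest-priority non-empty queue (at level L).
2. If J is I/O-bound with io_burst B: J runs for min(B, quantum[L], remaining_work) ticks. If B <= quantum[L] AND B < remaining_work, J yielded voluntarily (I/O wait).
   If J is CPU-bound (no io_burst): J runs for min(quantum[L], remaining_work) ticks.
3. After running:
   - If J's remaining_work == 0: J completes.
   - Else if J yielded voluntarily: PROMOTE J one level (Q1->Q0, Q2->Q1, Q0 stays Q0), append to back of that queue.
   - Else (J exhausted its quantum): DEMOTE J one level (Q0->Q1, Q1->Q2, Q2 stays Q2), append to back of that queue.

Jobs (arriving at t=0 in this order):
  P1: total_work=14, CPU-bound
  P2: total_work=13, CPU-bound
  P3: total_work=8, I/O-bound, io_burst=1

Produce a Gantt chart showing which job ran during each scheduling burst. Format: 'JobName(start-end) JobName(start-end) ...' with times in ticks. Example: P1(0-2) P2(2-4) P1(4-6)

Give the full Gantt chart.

Answer: P1(0-3) P2(3-6) P3(6-7) P3(7-8) P3(8-9) P3(9-10) P3(10-11) P3(11-12) P3(12-13) P3(13-14) P1(14-19) P2(19-24) P1(24-30) P2(30-35)

Derivation:
t=0-3: P1@Q0 runs 3, rem=11, quantum used, demote→Q1. Q0=[P2,P3] Q1=[P1] Q2=[]
t=3-6: P2@Q0 runs 3, rem=10, quantum used, demote→Q1. Q0=[P3] Q1=[P1,P2] Q2=[]
t=6-7: P3@Q0 runs 1, rem=7, I/O yield, promote→Q0. Q0=[P3] Q1=[P1,P2] Q2=[]
t=7-8: P3@Q0 runs 1, rem=6, I/O yield, promote→Q0. Q0=[P3] Q1=[P1,P2] Q2=[]
t=8-9: P3@Q0 runs 1, rem=5, I/O yield, promote→Q0. Q0=[P3] Q1=[P1,P2] Q2=[]
t=9-10: P3@Q0 runs 1, rem=4, I/O yield, promote→Q0. Q0=[P3] Q1=[P1,P2] Q2=[]
t=10-11: P3@Q0 runs 1, rem=3, I/O yield, promote→Q0. Q0=[P3] Q1=[P1,P2] Q2=[]
t=11-12: P3@Q0 runs 1, rem=2, I/O yield, promote→Q0. Q0=[P3] Q1=[P1,P2] Q2=[]
t=12-13: P3@Q0 runs 1, rem=1, I/O yield, promote→Q0. Q0=[P3] Q1=[P1,P2] Q2=[]
t=13-14: P3@Q0 runs 1, rem=0, completes. Q0=[] Q1=[P1,P2] Q2=[]
t=14-19: P1@Q1 runs 5, rem=6, quantum used, demote→Q2. Q0=[] Q1=[P2] Q2=[P1]
t=19-24: P2@Q1 runs 5, rem=5, quantum used, demote→Q2. Q0=[] Q1=[] Q2=[P1,P2]
t=24-30: P1@Q2 runs 6, rem=0, completes. Q0=[] Q1=[] Q2=[P2]
t=30-35: P2@Q2 runs 5, rem=0, completes. Q0=[] Q1=[] Q2=[]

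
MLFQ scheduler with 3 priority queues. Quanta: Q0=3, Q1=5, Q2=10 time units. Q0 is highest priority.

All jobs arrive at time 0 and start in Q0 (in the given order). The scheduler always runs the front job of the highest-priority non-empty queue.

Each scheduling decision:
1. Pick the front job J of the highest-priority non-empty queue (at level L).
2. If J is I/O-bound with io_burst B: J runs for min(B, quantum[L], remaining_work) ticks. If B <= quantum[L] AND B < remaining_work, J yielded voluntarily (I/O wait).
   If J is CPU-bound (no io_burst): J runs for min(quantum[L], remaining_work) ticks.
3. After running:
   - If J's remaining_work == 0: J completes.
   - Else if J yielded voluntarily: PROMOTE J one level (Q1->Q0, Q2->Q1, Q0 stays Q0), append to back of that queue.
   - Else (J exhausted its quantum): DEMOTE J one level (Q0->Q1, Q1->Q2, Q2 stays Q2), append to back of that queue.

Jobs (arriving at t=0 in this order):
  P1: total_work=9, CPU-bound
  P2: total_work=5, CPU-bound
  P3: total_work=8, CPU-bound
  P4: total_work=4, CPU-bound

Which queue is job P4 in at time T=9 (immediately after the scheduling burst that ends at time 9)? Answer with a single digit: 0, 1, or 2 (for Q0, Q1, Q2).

t=0-3: P1@Q0 runs 3, rem=6, quantum used, demote→Q1. Q0=[P2,P3,P4] Q1=[P1] Q2=[]
t=3-6: P2@Q0 runs 3, rem=2, quantum used, demote→Q1. Q0=[P3,P4] Q1=[P1,P2] Q2=[]
t=6-9: P3@Q0 runs 3, rem=5, quantum used, demote→Q1. Q0=[P4] Q1=[P1,P2,P3] Q2=[]
t=9-12: P4@Q0 runs 3, rem=1, quantum used, demote→Q1. Q0=[] Q1=[P1,P2,P3,P4] Q2=[]
t=12-17: P1@Q1 runs 5, rem=1, quantum used, demote→Q2. Q0=[] Q1=[P2,P3,P4] Q2=[P1]
t=17-19: P2@Q1 runs 2, rem=0, completes. Q0=[] Q1=[P3,P4] Q2=[P1]
t=19-24: P3@Q1 runs 5, rem=0, completes. Q0=[] Q1=[P4] Q2=[P1]
t=24-25: P4@Q1 runs 1, rem=0, completes. Q0=[] Q1=[] Q2=[P1]
t=25-26: P1@Q2 runs 1, rem=0, completes. Q0=[] Q1=[] Q2=[]

Answer: 0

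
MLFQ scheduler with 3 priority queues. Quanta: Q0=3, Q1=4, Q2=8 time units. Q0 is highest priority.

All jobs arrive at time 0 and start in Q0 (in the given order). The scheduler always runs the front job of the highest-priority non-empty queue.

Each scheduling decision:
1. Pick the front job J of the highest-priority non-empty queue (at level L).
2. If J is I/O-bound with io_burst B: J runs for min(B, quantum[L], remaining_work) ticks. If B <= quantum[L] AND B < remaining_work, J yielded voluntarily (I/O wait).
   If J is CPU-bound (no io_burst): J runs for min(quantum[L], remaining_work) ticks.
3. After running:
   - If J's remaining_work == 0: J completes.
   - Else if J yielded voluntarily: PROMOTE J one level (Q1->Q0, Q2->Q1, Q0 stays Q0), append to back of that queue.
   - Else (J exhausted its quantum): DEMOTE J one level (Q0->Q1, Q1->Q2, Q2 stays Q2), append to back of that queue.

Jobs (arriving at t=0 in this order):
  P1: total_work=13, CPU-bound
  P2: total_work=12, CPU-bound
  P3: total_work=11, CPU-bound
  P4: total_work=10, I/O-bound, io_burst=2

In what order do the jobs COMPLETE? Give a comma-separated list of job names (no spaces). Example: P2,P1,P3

t=0-3: P1@Q0 runs 3, rem=10, quantum used, demote→Q1. Q0=[P2,P3,P4] Q1=[P1] Q2=[]
t=3-6: P2@Q0 runs 3, rem=9, quantum used, demote→Q1. Q0=[P3,P4] Q1=[P1,P2] Q2=[]
t=6-9: P3@Q0 runs 3, rem=8, quantum used, demote→Q1. Q0=[P4] Q1=[P1,P2,P3] Q2=[]
t=9-11: P4@Q0 runs 2, rem=8, I/O yield, promote→Q0. Q0=[P4] Q1=[P1,P2,P3] Q2=[]
t=11-13: P4@Q0 runs 2, rem=6, I/O yield, promote→Q0. Q0=[P4] Q1=[P1,P2,P3] Q2=[]
t=13-15: P4@Q0 runs 2, rem=4, I/O yield, promote→Q0. Q0=[P4] Q1=[P1,P2,P3] Q2=[]
t=15-17: P4@Q0 runs 2, rem=2, I/O yield, promote→Q0. Q0=[P4] Q1=[P1,P2,P3] Q2=[]
t=17-19: P4@Q0 runs 2, rem=0, completes. Q0=[] Q1=[P1,P2,P3] Q2=[]
t=19-23: P1@Q1 runs 4, rem=6, quantum used, demote→Q2. Q0=[] Q1=[P2,P3] Q2=[P1]
t=23-27: P2@Q1 runs 4, rem=5, quantum used, demote→Q2. Q0=[] Q1=[P3] Q2=[P1,P2]
t=27-31: P3@Q1 runs 4, rem=4, quantum used, demote→Q2. Q0=[] Q1=[] Q2=[P1,P2,P3]
t=31-37: P1@Q2 runs 6, rem=0, completes. Q0=[] Q1=[] Q2=[P2,P3]
t=37-42: P2@Q2 runs 5, rem=0, completes. Q0=[] Q1=[] Q2=[P3]
t=42-46: P3@Q2 runs 4, rem=0, completes. Q0=[] Q1=[] Q2=[]

Answer: P4,P1,P2,P3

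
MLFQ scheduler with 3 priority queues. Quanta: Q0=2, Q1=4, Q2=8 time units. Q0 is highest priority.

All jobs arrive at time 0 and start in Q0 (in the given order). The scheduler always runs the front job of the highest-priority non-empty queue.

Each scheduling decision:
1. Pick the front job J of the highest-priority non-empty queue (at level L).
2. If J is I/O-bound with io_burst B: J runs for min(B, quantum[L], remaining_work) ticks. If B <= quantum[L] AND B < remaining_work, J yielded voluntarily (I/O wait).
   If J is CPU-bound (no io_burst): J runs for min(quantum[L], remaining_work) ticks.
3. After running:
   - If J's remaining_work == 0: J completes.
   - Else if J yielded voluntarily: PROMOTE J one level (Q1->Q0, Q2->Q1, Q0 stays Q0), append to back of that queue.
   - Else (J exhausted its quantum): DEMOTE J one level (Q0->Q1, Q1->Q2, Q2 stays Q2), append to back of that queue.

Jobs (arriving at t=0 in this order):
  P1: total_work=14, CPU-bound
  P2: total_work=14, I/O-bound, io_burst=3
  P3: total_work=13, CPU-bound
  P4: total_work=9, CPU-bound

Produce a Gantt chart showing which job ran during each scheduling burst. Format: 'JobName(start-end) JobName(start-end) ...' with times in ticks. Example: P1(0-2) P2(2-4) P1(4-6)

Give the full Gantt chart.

Answer: P1(0-2) P2(2-4) P3(4-6) P4(6-8) P1(8-12) P2(12-15) P2(15-17) P3(17-21) P4(21-25) P2(25-28) P2(28-30) P2(30-32) P1(32-40) P3(40-47) P4(47-50)

Derivation:
t=0-2: P1@Q0 runs 2, rem=12, quantum used, demote→Q1. Q0=[P2,P3,P4] Q1=[P1] Q2=[]
t=2-4: P2@Q0 runs 2, rem=12, quantum used, demote→Q1. Q0=[P3,P4] Q1=[P1,P2] Q2=[]
t=4-6: P3@Q0 runs 2, rem=11, quantum used, demote→Q1. Q0=[P4] Q1=[P1,P2,P3] Q2=[]
t=6-8: P4@Q0 runs 2, rem=7, quantum used, demote→Q1. Q0=[] Q1=[P1,P2,P3,P4] Q2=[]
t=8-12: P1@Q1 runs 4, rem=8, quantum used, demote→Q2. Q0=[] Q1=[P2,P3,P4] Q2=[P1]
t=12-15: P2@Q1 runs 3, rem=9, I/O yield, promote→Q0. Q0=[P2] Q1=[P3,P4] Q2=[P1]
t=15-17: P2@Q0 runs 2, rem=7, quantum used, demote→Q1. Q0=[] Q1=[P3,P4,P2] Q2=[P1]
t=17-21: P3@Q1 runs 4, rem=7, quantum used, demote→Q2. Q0=[] Q1=[P4,P2] Q2=[P1,P3]
t=21-25: P4@Q1 runs 4, rem=3, quantum used, demote→Q2. Q0=[] Q1=[P2] Q2=[P1,P3,P4]
t=25-28: P2@Q1 runs 3, rem=4, I/O yield, promote→Q0. Q0=[P2] Q1=[] Q2=[P1,P3,P4]
t=28-30: P2@Q0 runs 2, rem=2, quantum used, demote→Q1. Q0=[] Q1=[P2] Q2=[P1,P3,P4]
t=30-32: P2@Q1 runs 2, rem=0, completes. Q0=[] Q1=[] Q2=[P1,P3,P4]
t=32-40: P1@Q2 runs 8, rem=0, completes. Q0=[] Q1=[] Q2=[P3,P4]
t=40-47: P3@Q2 runs 7, rem=0, completes. Q0=[] Q1=[] Q2=[P4]
t=47-50: P4@Q2 runs 3, rem=0, completes. Q0=[] Q1=[] Q2=[]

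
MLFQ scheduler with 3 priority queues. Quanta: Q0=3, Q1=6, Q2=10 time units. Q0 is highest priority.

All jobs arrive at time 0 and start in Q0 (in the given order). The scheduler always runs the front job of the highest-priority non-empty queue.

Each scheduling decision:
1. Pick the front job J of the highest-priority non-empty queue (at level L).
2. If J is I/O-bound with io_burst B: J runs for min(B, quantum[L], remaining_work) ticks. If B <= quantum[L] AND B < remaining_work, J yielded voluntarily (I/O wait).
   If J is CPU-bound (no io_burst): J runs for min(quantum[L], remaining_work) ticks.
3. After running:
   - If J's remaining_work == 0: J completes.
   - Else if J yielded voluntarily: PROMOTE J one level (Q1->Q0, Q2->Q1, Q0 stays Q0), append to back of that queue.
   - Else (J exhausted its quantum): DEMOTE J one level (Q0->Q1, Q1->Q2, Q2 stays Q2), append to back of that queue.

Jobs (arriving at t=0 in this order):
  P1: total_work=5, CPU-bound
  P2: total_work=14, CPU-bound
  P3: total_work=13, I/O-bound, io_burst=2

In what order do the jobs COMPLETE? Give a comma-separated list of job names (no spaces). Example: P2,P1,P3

Answer: P3,P1,P2

Derivation:
t=0-3: P1@Q0 runs 3, rem=2, quantum used, demote→Q1. Q0=[P2,P3] Q1=[P1] Q2=[]
t=3-6: P2@Q0 runs 3, rem=11, quantum used, demote→Q1. Q0=[P3] Q1=[P1,P2] Q2=[]
t=6-8: P3@Q0 runs 2, rem=11, I/O yield, promote→Q0. Q0=[P3] Q1=[P1,P2] Q2=[]
t=8-10: P3@Q0 runs 2, rem=9, I/O yield, promote→Q0. Q0=[P3] Q1=[P1,P2] Q2=[]
t=10-12: P3@Q0 runs 2, rem=7, I/O yield, promote→Q0. Q0=[P3] Q1=[P1,P2] Q2=[]
t=12-14: P3@Q0 runs 2, rem=5, I/O yield, promote→Q0. Q0=[P3] Q1=[P1,P2] Q2=[]
t=14-16: P3@Q0 runs 2, rem=3, I/O yield, promote→Q0. Q0=[P3] Q1=[P1,P2] Q2=[]
t=16-18: P3@Q0 runs 2, rem=1, I/O yield, promote→Q0. Q0=[P3] Q1=[P1,P2] Q2=[]
t=18-19: P3@Q0 runs 1, rem=0, completes. Q0=[] Q1=[P1,P2] Q2=[]
t=19-21: P1@Q1 runs 2, rem=0, completes. Q0=[] Q1=[P2] Q2=[]
t=21-27: P2@Q1 runs 6, rem=5, quantum used, demote→Q2. Q0=[] Q1=[] Q2=[P2]
t=27-32: P2@Q2 runs 5, rem=0, completes. Q0=[] Q1=[] Q2=[]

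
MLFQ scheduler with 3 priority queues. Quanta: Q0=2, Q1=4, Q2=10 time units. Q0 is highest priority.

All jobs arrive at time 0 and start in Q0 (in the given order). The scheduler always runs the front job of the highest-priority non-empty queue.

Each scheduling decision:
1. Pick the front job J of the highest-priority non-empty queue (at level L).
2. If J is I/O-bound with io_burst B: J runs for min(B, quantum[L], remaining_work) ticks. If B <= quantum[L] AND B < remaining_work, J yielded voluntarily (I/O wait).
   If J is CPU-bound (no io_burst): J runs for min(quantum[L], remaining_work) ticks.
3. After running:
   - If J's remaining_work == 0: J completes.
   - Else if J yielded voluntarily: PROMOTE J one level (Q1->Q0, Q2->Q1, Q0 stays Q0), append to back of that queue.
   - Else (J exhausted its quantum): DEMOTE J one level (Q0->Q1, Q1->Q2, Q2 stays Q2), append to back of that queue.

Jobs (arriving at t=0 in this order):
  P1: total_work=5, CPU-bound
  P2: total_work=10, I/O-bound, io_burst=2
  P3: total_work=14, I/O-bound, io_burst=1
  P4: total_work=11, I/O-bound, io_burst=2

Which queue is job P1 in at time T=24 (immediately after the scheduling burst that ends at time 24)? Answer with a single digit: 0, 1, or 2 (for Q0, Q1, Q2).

Answer: 1

Derivation:
t=0-2: P1@Q0 runs 2, rem=3, quantum used, demote→Q1. Q0=[P2,P3,P4] Q1=[P1] Q2=[]
t=2-4: P2@Q0 runs 2, rem=8, I/O yield, promote→Q0. Q0=[P3,P4,P2] Q1=[P1] Q2=[]
t=4-5: P3@Q0 runs 1, rem=13, I/O yield, promote→Q0. Q0=[P4,P2,P3] Q1=[P1] Q2=[]
t=5-7: P4@Q0 runs 2, rem=9, I/O yield, promote→Q0. Q0=[P2,P3,P4] Q1=[P1] Q2=[]
t=7-9: P2@Q0 runs 2, rem=6, I/O yield, promote→Q0. Q0=[P3,P4,P2] Q1=[P1] Q2=[]
t=9-10: P3@Q0 runs 1, rem=12, I/O yield, promote→Q0. Q0=[P4,P2,P3] Q1=[P1] Q2=[]
t=10-12: P4@Q0 runs 2, rem=7, I/O yield, promote→Q0. Q0=[P2,P3,P4] Q1=[P1] Q2=[]
t=12-14: P2@Q0 runs 2, rem=4, I/O yield, promote→Q0. Q0=[P3,P4,P2] Q1=[P1] Q2=[]
t=14-15: P3@Q0 runs 1, rem=11, I/O yield, promote→Q0. Q0=[P4,P2,P3] Q1=[P1] Q2=[]
t=15-17: P4@Q0 runs 2, rem=5, I/O yield, promote→Q0. Q0=[P2,P3,P4] Q1=[P1] Q2=[]
t=17-19: P2@Q0 runs 2, rem=2, I/O yield, promote→Q0. Q0=[P3,P4,P2] Q1=[P1] Q2=[]
t=19-20: P3@Q0 runs 1, rem=10, I/O yield, promote→Q0. Q0=[P4,P2,P3] Q1=[P1] Q2=[]
t=20-22: P4@Q0 runs 2, rem=3, I/O yield, promote→Q0. Q0=[P2,P3,P4] Q1=[P1] Q2=[]
t=22-24: P2@Q0 runs 2, rem=0, completes. Q0=[P3,P4] Q1=[P1] Q2=[]
t=24-25: P3@Q0 runs 1, rem=9, I/O yield, promote→Q0. Q0=[P4,P3] Q1=[P1] Q2=[]
t=25-27: P4@Q0 runs 2, rem=1, I/O yield, promote→Q0. Q0=[P3,P4] Q1=[P1] Q2=[]
t=27-28: P3@Q0 runs 1, rem=8, I/O yield, promote→Q0. Q0=[P4,P3] Q1=[P1] Q2=[]
t=28-29: P4@Q0 runs 1, rem=0, completes. Q0=[P3] Q1=[P1] Q2=[]
t=29-30: P3@Q0 runs 1, rem=7, I/O yield, promote→Q0. Q0=[P3] Q1=[P1] Q2=[]
t=30-31: P3@Q0 runs 1, rem=6, I/O yield, promote→Q0. Q0=[P3] Q1=[P1] Q2=[]
t=31-32: P3@Q0 runs 1, rem=5, I/O yield, promote→Q0. Q0=[P3] Q1=[P1] Q2=[]
t=32-33: P3@Q0 runs 1, rem=4, I/O yield, promote→Q0. Q0=[P3] Q1=[P1] Q2=[]
t=33-34: P3@Q0 runs 1, rem=3, I/O yield, promote→Q0. Q0=[P3] Q1=[P1] Q2=[]
t=34-35: P3@Q0 runs 1, rem=2, I/O yield, promote→Q0. Q0=[P3] Q1=[P1] Q2=[]
t=35-36: P3@Q0 runs 1, rem=1, I/O yield, promote→Q0. Q0=[P3] Q1=[P1] Q2=[]
t=36-37: P3@Q0 runs 1, rem=0, completes. Q0=[] Q1=[P1] Q2=[]
t=37-40: P1@Q1 runs 3, rem=0, completes. Q0=[] Q1=[] Q2=[]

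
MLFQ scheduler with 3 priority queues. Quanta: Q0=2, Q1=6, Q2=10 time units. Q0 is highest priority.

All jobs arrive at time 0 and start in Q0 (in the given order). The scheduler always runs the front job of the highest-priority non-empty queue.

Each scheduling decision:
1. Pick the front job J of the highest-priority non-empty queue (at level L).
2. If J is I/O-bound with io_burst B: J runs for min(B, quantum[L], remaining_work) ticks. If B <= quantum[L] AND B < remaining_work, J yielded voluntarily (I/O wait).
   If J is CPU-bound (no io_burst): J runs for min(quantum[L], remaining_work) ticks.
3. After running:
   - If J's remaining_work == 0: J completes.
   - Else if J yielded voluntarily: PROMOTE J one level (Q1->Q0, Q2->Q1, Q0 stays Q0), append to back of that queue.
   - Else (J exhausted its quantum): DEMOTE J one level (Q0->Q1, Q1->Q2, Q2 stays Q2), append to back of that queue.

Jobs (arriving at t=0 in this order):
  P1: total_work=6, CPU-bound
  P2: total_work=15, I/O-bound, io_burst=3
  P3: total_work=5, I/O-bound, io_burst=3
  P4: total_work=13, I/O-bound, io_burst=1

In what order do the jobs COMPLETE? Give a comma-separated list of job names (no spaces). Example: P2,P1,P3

t=0-2: P1@Q0 runs 2, rem=4, quantum used, demote→Q1. Q0=[P2,P3,P4] Q1=[P1] Q2=[]
t=2-4: P2@Q0 runs 2, rem=13, quantum used, demote→Q1. Q0=[P3,P4] Q1=[P1,P2] Q2=[]
t=4-6: P3@Q0 runs 2, rem=3, quantum used, demote→Q1. Q0=[P4] Q1=[P1,P2,P3] Q2=[]
t=6-7: P4@Q0 runs 1, rem=12, I/O yield, promote→Q0. Q0=[P4] Q1=[P1,P2,P3] Q2=[]
t=7-8: P4@Q0 runs 1, rem=11, I/O yield, promote→Q0. Q0=[P4] Q1=[P1,P2,P3] Q2=[]
t=8-9: P4@Q0 runs 1, rem=10, I/O yield, promote→Q0. Q0=[P4] Q1=[P1,P2,P3] Q2=[]
t=9-10: P4@Q0 runs 1, rem=9, I/O yield, promote→Q0. Q0=[P4] Q1=[P1,P2,P3] Q2=[]
t=10-11: P4@Q0 runs 1, rem=8, I/O yield, promote→Q0. Q0=[P4] Q1=[P1,P2,P3] Q2=[]
t=11-12: P4@Q0 runs 1, rem=7, I/O yield, promote→Q0. Q0=[P4] Q1=[P1,P2,P3] Q2=[]
t=12-13: P4@Q0 runs 1, rem=6, I/O yield, promote→Q0. Q0=[P4] Q1=[P1,P2,P3] Q2=[]
t=13-14: P4@Q0 runs 1, rem=5, I/O yield, promote→Q0. Q0=[P4] Q1=[P1,P2,P3] Q2=[]
t=14-15: P4@Q0 runs 1, rem=4, I/O yield, promote→Q0. Q0=[P4] Q1=[P1,P2,P3] Q2=[]
t=15-16: P4@Q0 runs 1, rem=3, I/O yield, promote→Q0. Q0=[P4] Q1=[P1,P2,P3] Q2=[]
t=16-17: P4@Q0 runs 1, rem=2, I/O yield, promote→Q0. Q0=[P4] Q1=[P1,P2,P3] Q2=[]
t=17-18: P4@Q0 runs 1, rem=1, I/O yield, promote→Q0. Q0=[P4] Q1=[P1,P2,P3] Q2=[]
t=18-19: P4@Q0 runs 1, rem=0, completes. Q0=[] Q1=[P1,P2,P3] Q2=[]
t=19-23: P1@Q1 runs 4, rem=0, completes. Q0=[] Q1=[P2,P3] Q2=[]
t=23-26: P2@Q1 runs 3, rem=10, I/O yield, promote→Q0. Q0=[P2] Q1=[P3] Q2=[]
t=26-28: P2@Q0 runs 2, rem=8, quantum used, demote→Q1. Q0=[] Q1=[P3,P2] Q2=[]
t=28-31: P3@Q1 runs 3, rem=0, completes. Q0=[] Q1=[P2] Q2=[]
t=31-34: P2@Q1 runs 3, rem=5, I/O yield, promote→Q0. Q0=[P2] Q1=[] Q2=[]
t=34-36: P2@Q0 runs 2, rem=3, quantum used, demote→Q1. Q0=[] Q1=[P2] Q2=[]
t=36-39: P2@Q1 runs 3, rem=0, completes. Q0=[] Q1=[] Q2=[]

Answer: P4,P1,P3,P2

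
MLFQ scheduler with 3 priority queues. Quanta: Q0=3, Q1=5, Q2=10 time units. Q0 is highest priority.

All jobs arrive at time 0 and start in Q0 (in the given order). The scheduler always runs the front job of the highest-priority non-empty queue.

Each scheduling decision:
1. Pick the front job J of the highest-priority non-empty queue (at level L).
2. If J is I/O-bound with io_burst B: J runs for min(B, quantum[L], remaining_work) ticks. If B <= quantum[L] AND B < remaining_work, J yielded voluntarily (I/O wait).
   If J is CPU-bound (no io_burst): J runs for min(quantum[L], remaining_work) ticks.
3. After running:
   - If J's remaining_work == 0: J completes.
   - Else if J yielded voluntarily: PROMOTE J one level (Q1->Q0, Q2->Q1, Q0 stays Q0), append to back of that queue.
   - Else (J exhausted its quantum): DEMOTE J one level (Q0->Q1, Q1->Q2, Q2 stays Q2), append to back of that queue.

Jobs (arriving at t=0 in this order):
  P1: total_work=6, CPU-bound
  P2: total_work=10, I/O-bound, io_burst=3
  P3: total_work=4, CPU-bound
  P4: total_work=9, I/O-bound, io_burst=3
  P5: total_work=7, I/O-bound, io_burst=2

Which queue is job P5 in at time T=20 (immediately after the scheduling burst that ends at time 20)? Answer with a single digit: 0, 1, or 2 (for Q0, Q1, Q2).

t=0-3: P1@Q0 runs 3, rem=3, quantum used, demote→Q1. Q0=[P2,P3,P4,P5] Q1=[P1] Q2=[]
t=3-6: P2@Q0 runs 3, rem=7, I/O yield, promote→Q0. Q0=[P3,P4,P5,P2] Q1=[P1] Q2=[]
t=6-9: P3@Q0 runs 3, rem=1, quantum used, demote→Q1. Q0=[P4,P5,P2] Q1=[P1,P3] Q2=[]
t=9-12: P4@Q0 runs 3, rem=6, I/O yield, promote→Q0. Q0=[P5,P2,P4] Q1=[P1,P3] Q2=[]
t=12-14: P5@Q0 runs 2, rem=5, I/O yield, promote→Q0. Q0=[P2,P4,P5] Q1=[P1,P3] Q2=[]
t=14-17: P2@Q0 runs 3, rem=4, I/O yield, promote→Q0. Q0=[P4,P5,P2] Q1=[P1,P3] Q2=[]
t=17-20: P4@Q0 runs 3, rem=3, I/O yield, promote→Q0. Q0=[P5,P2,P4] Q1=[P1,P3] Q2=[]
t=20-22: P5@Q0 runs 2, rem=3, I/O yield, promote→Q0. Q0=[P2,P4,P5] Q1=[P1,P3] Q2=[]
t=22-25: P2@Q0 runs 3, rem=1, I/O yield, promote→Q0. Q0=[P4,P5,P2] Q1=[P1,P3] Q2=[]
t=25-28: P4@Q0 runs 3, rem=0, completes. Q0=[P5,P2] Q1=[P1,P3] Q2=[]
t=28-30: P5@Q0 runs 2, rem=1, I/O yield, promote→Q0. Q0=[P2,P5] Q1=[P1,P3] Q2=[]
t=30-31: P2@Q0 runs 1, rem=0, completes. Q0=[P5] Q1=[P1,P3] Q2=[]
t=31-32: P5@Q0 runs 1, rem=0, completes. Q0=[] Q1=[P1,P3] Q2=[]
t=32-35: P1@Q1 runs 3, rem=0, completes. Q0=[] Q1=[P3] Q2=[]
t=35-36: P3@Q1 runs 1, rem=0, completes. Q0=[] Q1=[] Q2=[]

Answer: 0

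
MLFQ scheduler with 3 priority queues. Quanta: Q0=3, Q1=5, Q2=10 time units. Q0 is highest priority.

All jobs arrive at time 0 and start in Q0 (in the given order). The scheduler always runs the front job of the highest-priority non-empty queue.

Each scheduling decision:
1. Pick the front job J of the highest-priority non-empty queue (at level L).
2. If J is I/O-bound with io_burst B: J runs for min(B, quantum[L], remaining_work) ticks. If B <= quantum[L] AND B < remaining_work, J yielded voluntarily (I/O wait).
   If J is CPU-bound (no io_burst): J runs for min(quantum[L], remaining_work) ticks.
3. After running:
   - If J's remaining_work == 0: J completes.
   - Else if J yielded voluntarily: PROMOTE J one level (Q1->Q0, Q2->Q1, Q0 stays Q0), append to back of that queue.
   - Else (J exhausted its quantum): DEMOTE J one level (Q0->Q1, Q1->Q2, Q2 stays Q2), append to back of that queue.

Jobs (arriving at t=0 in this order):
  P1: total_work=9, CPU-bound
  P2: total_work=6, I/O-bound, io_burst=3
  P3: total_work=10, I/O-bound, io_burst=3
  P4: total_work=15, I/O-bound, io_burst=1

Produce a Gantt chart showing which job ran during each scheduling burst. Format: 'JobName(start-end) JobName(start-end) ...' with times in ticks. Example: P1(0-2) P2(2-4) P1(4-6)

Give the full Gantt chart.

t=0-3: P1@Q0 runs 3, rem=6, quantum used, demote→Q1. Q0=[P2,P3,P4] Q1=[P1] Q2=[]
t=3-6: P2@Q0 runs 3, rem=3, I/O yield, promote→Q0. Q0=[P3,P4,P2] Q1=[P1] Q2=[]
t=6-9: P3@Q0 runs 3, rem=7, I/O yield, promote→Q0. Q0=[P4,P2,P3] Q1=[P1] Q2=[]
t=9-10: P4@Q0 runs 1, rem=14, I/O yield, promote→Q0. Q0=[P2,P3,P4] Q1=[P1] Q2=[]
t=10-13: P2@Q0 runs 3, rem=0, completes. Q0=[P3,P4] Q1=[P1] Q2=[]
t=13-16: P3@Q0 runs 3, rem=4, I/O yield, promote→Q0. Q0=[P4,P3] Q1=[P1] Q2=[]
t=16-17: P4@Q0 runs 1, rem=13, I/O yield, promote→Q0. Q0=[P3,P4] Q1=[P1] Q2=[]
t=17-20: P3@Q0 runs 3, rem=1, I/O yield, promote→Q0. Q0=[P4,P3] Q1=[P1] Q2=[]
t=20-21: P4@Q0 runs 1, rem=12, I/O yield, promote→Q0. Q0=[P3,P4] Q1=[P1] Q2=[]
t=21-22: P3@Q0 runs 1, rem=0, completes. Q0=[P4] Q1=[P1] Q2=[]
t=22-23: P4@Q0 runs 1, rem=11, I/O yield, promote→Q0. Q0=[P4] Q1=[P1] Q2=[]
t=23-24: P4@Q0 runs 1, rem=10, I/O yield, promote→Q0. Q0=[P4] Q1=[P1] Q2=[]
t=24-25: P4@Q0 runs 1, rem=9, I/O yield, promote→Q0. Q0=[P4] Q1=[P1] Q2=[]
t=25-26: P4@Q0 runs 1, rem=8, I/O yield, promote→Q0. Q0=[P4] Q1=[P1] Q2=[]
t=26-27: P4@Q0 runs 1, rem=7, I/O yield, promote→Q0. Q0=[P4] Q1=[P1] Q2=[]
t=27-28: P4@Q0 runs 1, rem=6, I/O yield, promote→Q0. Q0=[P4] Q1=[P1] Q2=[]
t=28-29: P4@Q0 runs 1, rem=5, I/O yield, promote→Q0. Q0=[P4] Q1=[P1] Q2=[]
t=29-30: P4@Q0 runs 1, rem=4, I/O yield, promote→Q0. Q0=[P4] Q1=[P1] Q2=[]
t=30-31: P4@Q0 runs 1, rem=3, I/O yield, promote→Q0. Q0=[P4] Q1=[P1] Q2=[]
t=31-32: P4@Q0 runs 1, rem=2, I/O yield, promote→Q0. Q0=[P4] Q1=[P1] Q2=[]
t=32-33: P4@Q0 runs 1, rem=1, I/O yield, promote→Q0. Q0=[P4] Q1=[P1] Q2=[]
t=33-34: P4@Q0 runs 1, rem=0, completes. Q0=[] Q1=[P1] Q2=[]
t=34-39: P1@Q1 runs 5, rem=1, quantum used, demote→Q2. Q0=[] Q1=[] Q2=[P1]
t=39-40: P1@Q2 runs 1, rem=0, completes. Q0=[] Q1=[] Q2=[]

Answer: P1(0-3) P2(3-6) P3(6-9) P4(9-10) P2(10-13) P3(13-16) P4(16-17) P3(17-20) P4(20-21) P3(21-22) P4(22-23) P4(23-24) P4(24-25) P4(25-26) P4(26-27) P4(27-28) P4(28-29) P4(29-30) P4(30-31) P4(31-32) P4(32-33) P4(33-34) P1(34-39) P1(39-40)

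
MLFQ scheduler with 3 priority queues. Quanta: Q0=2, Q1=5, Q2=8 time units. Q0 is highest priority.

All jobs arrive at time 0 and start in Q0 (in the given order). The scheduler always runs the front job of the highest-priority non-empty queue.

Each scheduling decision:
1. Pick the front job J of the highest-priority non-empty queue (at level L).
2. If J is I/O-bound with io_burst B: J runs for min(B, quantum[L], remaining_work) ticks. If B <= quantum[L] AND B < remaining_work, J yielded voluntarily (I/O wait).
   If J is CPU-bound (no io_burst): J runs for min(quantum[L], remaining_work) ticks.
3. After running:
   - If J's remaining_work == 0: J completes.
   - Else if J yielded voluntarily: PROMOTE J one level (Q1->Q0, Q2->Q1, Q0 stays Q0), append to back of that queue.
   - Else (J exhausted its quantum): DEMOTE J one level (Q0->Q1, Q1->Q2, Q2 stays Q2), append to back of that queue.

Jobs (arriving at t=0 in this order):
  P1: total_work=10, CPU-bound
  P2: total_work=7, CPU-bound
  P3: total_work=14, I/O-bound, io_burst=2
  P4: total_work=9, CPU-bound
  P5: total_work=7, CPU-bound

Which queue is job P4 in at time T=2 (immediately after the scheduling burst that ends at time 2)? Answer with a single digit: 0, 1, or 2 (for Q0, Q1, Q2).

Answer: 0

Derivation:
t=0-2: P1@Q0 runs 2, rem=8, quantum used, demote→Q1. Q0=[P2,P3,P4,P5] Q1=[P1] Q2=[]
t=2-4: P2@Q0 runs 2, rem=5, quantum used, demote→Q1. Q0=[P3,P4,P5] Q1=[P1,P2] Q2=[]
t=4-6: P3@Q0 runs 2, rem=12, I/O yield, promote→Q0. Q0=[P4,P5,P3] Q1=[P1,P2] Q2=[]
t=6-8: P4@Q0 runs 2, rem=7, quantum used, demote→Q1. Q0=[P5,P3] Q1=[P1,P2,P4] Q2=[]
t=8-10: P5@Q0 runs 2, rem=5, quantum used, demote→Q1. Q0=[P3] Q1=[P1,P2,P4,P5] Q2=[]
t=10-12: P3@Q0 runs 2, rem=10, I/O yield, promote→Q0. Q0=[P3] Q1=[P1,P2,P4,P5] Q2=[]
t=12-14: P3@Q0 runs 2, rem=8, I/O yield, promote→Q0. Q0=[P3] Q1=[P1,P2,P4,P5] Q2=[]
t=14-16: P3@Q0 runs 2, rem=6, I/O yield, promote→Q0. Q0=[P3] Q1=[P1,P2,P4,P5] Q2=[]
t=16-18: P3@Q0 runs 2, rem=4, I/O yield, promote→Q0. Q0=[P3] Q1=[P1,P2,P4,P5] Q2=[]
t=18-20: P3@Q0 runs 2, rem=2, I/O yield, promote→Q0. Q0=[P3] Q1=[P1,P2,P4,P5] Q2=[]
t=20-22: P3@Q0 runs 2, rem=0, completes. Q0=[] Q1=[P1,P2,P4,P5] Q2=[]
t=22-27: P1@Q1 runs 5, rem=3, quantum used, demote→Q2. Q0=[] Q1=[P2,P4,P5] Q2=[P1]
t=27-32: P2@Q1 runs 5, rem=0, completes. Q0=[] Q1=[P4,P5] Q2=[P1]
t=32-37: P4@Q1 runs 5, rem=2, quantum used, demote→Q2. Q0=[] Q1=[P5] Q2=[P1,P4]
t=37-42: P5@Q1 runs 5, rem=0, completes. Q0=[] Q1=[] Q2=[P1,P4]
t=42-45: P1@Q2 runs 3, rem=0, completes. Q0=[] Q1=[] Q2=[P4]
t=45-47: P4@Q2 runs 2, rem=0, completes. Q0=[] Q1=[] Q2=[]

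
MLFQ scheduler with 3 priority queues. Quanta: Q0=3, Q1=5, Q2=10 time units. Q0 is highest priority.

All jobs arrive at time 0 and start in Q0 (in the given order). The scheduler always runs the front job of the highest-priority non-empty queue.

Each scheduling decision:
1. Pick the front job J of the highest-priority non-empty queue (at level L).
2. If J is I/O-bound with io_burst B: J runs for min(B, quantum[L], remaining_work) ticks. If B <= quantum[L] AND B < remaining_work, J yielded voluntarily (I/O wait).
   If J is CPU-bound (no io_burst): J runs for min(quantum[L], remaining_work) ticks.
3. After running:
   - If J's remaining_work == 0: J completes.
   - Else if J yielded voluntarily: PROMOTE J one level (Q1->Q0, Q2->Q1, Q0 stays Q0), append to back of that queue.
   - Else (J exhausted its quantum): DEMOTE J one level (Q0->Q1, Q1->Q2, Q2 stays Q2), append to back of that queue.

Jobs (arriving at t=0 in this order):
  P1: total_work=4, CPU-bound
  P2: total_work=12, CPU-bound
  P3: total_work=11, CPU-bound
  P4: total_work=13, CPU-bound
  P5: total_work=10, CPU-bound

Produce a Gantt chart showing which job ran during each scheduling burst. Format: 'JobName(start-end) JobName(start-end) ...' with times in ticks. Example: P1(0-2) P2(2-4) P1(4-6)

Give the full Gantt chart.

t=0-3: P1@Q0 runs 3, rem=1, quantum used, demote→Q1. Q0=[P2,P3,P4,P5] Q1=[P1] Q2=[]
t=3-6: P2@Q0 runs 3, rem=9, quantum used, demote→Q1. Q0=[P3,P4,P5] Q1=[P1,P2] Q2=[]
t=6-9: P3@Q0 runs 3, rem=8, quantum used, demote→Q1. Q0=[P4,P5] Q1=[P1,P2,P3] Q2=[]
t=9-12: P4@Q0 runs 3, rem=10, quantum used, demote→Q1. Q0=[P5] Q1=[P1,P2,P3,P4] Q2=[]
t=12-15: P5@Q0 runs 3, rem=7, quantum used, demote→Q1. Q0=[] Q1=[P1,P2,P3,P4,P5] Q2=[]
t=15-16: P1@Q1 runs 1, rem=0, completes. Q0=[] Q1=[P2,P3,P4,P5] Q2=[]
t=16-21: P2@Q1 runs 5, rem=4, quantum used, demote→Q2. Q0=[] Q1=[P3,P4,P5] Q2=[P2]
t=21-26: P3@Q1 runs 5, rem=3, quantum used, demote→Q2. Q0=[] Q1=[P4,P5] Q2=[P2,P3]
t=26-31: P4@Q1 runs 5, rem=5, quantum used, demote→Q2. Q0=[] Q1=[P5] Q2=[P2,P3,P4]
t=31-36: P5@Q1 runs 5, rem=2, quantum used, demote→Q2. Q0=[] Q1=[] Q2=[P2,P3,P4,P5]
t=36-40: P2@Q2 runs 4, rem=0, completes. Q0=[] Q1=[] Q2=[P3,P4,P5]
t=40-43: P3@Q2 runs 3, rem=0, completes. Q0=[] Q1=[] Q2=[P4,P5]
t=43-48: P4@Q2 runs 5, rem=0, completes. Q0=[] Q1=[] Q2=[P5]
t=48-50: P5@Q2 runs 2, rem=0, completes. Q0=[] Q1=[] Q2=[]

Answer: P1(0-3) P2(3-6) P3(6-9) P4(9-12) P5(12-15) P1(15-16) P2(16-21) P3(21-26) P4(26-31) P5(31-36) P2(36-40) P3(40-43) P4(43-48) P5(48-50)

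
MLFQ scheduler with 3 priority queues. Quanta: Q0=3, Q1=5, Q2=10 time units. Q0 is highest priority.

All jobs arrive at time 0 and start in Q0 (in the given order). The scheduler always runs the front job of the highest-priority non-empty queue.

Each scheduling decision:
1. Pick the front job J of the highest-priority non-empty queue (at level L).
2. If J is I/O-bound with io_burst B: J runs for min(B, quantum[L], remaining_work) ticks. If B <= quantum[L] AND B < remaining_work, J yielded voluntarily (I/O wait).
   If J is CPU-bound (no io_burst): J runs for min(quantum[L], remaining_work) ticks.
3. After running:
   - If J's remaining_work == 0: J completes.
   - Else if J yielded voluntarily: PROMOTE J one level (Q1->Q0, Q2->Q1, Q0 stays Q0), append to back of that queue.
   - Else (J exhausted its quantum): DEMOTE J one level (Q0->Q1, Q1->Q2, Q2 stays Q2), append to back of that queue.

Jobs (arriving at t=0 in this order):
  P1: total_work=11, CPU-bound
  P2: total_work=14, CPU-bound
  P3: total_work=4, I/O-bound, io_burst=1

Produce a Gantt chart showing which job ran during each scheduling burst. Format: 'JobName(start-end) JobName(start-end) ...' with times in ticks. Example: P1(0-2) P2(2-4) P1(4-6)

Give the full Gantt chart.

Answer: P1(0-3) P2(3-6) P3(6-7) P3(7-8) P3(8-9) P3(9-10) P1(10-15) P2(15-20) P1(20-23) P2(23-29)

Derivation:
t=0-3: P1@Q0 runs 3, rem=8, quantum used, demote→Q1. Q0=[P2,P3] Q1=[P1] Q2=[]
t=3-6: P2@Q0 runs 3, rem=11, quantum used, demote→Q1. Q0=[P3] Q1=[P1,P2] Q2=[]
t=6-7: P3@Q0 runs 1, rem=3, I/O yield, promote→Q0. Q0=[P3] Q1=[P1,P2] Q2=[]
t=7-8: P3@Q0 runs 1, rem=2, I/O yield, promote→Q0. Q0=[P3] Q1=[P1,P2] Q2=[]
t=8-9: P3@Q0 runs 1, rem=1, I/O yield, promote→Q0. Q0=[P3] Q1=[P1,P2] Q2=[]
t=9-10: P3@Q0 runs 1, rem=0, completes. Q0=[] Q1=[P1,P2] Q2=[]
t=10-15: P1@Q1 runs 5, rem=3, quantum used, demote→Q2. Q0=[] Q1=[P2] Q2=[P1]
t=15-20: P2@Q1 runs 5, rem=6, quantum used, demote→Q2. Q0=[] Q1=[] Q2=[P1,P2]
t=20-23: P1@Q2 runs 3, rem=0, completes. Q0=[] Q1=[] Q2=[P2]
t=23-29: P2@Q2 runs 6, rem=0, completes. Q0=[] Q1=[] Q2=[]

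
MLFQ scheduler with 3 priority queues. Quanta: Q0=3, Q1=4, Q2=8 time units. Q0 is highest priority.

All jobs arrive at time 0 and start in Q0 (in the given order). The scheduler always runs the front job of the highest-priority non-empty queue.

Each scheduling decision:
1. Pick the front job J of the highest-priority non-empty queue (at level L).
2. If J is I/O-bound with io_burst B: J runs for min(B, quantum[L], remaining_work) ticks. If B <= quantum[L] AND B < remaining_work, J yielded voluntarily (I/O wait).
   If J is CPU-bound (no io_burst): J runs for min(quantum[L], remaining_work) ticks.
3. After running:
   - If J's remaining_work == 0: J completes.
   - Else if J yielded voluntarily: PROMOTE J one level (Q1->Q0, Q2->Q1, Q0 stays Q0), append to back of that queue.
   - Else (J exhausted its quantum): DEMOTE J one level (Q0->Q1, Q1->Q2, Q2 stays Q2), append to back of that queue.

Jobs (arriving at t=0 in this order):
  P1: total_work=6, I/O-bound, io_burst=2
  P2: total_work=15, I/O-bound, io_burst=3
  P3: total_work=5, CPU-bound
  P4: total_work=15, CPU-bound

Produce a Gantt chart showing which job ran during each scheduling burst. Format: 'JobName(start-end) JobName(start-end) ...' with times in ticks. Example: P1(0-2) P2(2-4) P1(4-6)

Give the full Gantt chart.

Answer: P1(0-2) P2(2-5) P3(5-8) P4(8-11) P1(11-13) P2(13-16) P1(16-18) P2(18-21) P2(21-24) P2(24-27) P3(27-29) P4(29-33) P4(33-41)

Derivation:
t=0-2: P1@Q0 runs 2, rem=4, I/O yield, promote→Q0. Q0=[P2,P3,P4,P1] Q1=[] Q2=[]
t=2-5: P2@Q0 runs 3, rem=12, I/O yield, promote→Q0. Q0=[P3,P4,P1,P2] Q1=[] Q2=[]
t=5-8: P3@Q0 runs 3, rem=2, quantum used, demote→Q1. Q0=[P4,P1,P2] Q1=[P3] Q2=[]
t=8-11: P4@Q0 runs 3, rem=12, quantum used, demote→Q1. Q0=[P1,P2] Q1=[P3,P4] Q2=[]
t=11-13: P1@Q0 runs 2, rem=2, I/O yield, promote→Q0. Q0=[P2,P1] Q1=[P3,P4] Q2=[]
t=13-16: P2@Q0 runs 3, rem=9, I/O yield, promote→Q0. Q0=[P1,P2] Q1=[P3,P4] Q2=[]
t=16-18: P1@Q0 runs 2, rem=0, completes. Q0=[P2] Q1=[P3,P4] Q2=[]
t=18-21: P2@Q0 runs 3, rem=6, I/O yield, promote→Q0. Q0=[P2] Q1=[P3,P4] Q2=[]
t=21-24: P2@Q0 runs 3, rem=3, I/O yield, promote→Q0. Q0=[P2] Q1=[P3,P4] Q2=[]
t=24-27: P2@Q0 runs 3, rem=0, completes. Q0=[] Q1=[P3,P4] Q2=[]
t=27-29: P3@Q1 runs 2, rem=0, completes. Q0=[] Q1=[P4] Q2=[]
t=29-33: P4@Q1 runs 4, rem=8, quantum used, demote→Q2. Q0=[] Q1=[] Q2=[P4]
t=33-41: P4@Q2 runs 8, rem=0, completes. Q0=[] Q1=[] Q2=[]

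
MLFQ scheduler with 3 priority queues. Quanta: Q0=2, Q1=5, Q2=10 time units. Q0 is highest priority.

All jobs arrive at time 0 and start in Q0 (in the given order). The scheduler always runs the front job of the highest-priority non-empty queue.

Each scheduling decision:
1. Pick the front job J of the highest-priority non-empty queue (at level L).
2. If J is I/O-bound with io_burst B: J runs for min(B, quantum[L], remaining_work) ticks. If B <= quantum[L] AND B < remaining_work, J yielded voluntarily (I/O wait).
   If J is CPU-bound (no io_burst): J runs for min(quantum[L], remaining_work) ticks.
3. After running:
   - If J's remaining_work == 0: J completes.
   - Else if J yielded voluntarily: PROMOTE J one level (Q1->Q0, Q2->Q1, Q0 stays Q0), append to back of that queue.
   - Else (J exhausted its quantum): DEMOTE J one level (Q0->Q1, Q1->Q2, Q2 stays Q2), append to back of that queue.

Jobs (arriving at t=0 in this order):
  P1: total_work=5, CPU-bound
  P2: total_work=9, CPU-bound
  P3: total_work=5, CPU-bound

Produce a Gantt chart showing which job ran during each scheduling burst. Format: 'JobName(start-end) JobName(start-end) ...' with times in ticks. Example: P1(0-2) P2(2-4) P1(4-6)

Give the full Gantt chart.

Answer: P1(0-2) P2(2-4) P3(4-6) P1(6-9) P2(9-14) P3(14-17) P2(17-19)

Derivation:
t=0-2: P1@Q0 runs 2, rem=3, quantum used, demote→Q1. Q0=[P2,P3] Q1=[P1] Q2=[]
t=2-4: P2@Q0 runs 2, rem=7, quantum used, demote→Q1. Q0=[P3] Q1=[P1,P2] Q2=[]
t=4-6: P3@Q0 runs 2, rem=3, quantum used, demote→Q1. Q0=[] Q1=[P1,P2,P3] Q2=[]
t=6-9: P1@Q1 runs 3, rem=0, completes. Q0=[] Q1=[P2,P3] Q2=[]
t=9-14: P2@Q1 runs 5, rem=2, quantum used, demote→Q2. Q0=[] Q1=[P3] Q2=[P2]
t=14-17: P3@Q1 runs 3, rem=0, completes. Q0=[] Q1=[] Q2=[P2]
t=17-19: P2@Q2 runs 2, rem=0, completes. Q0=[] Q1=[] Q2=[]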